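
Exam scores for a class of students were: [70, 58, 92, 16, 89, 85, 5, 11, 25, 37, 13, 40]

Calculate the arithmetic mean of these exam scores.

45.0833

Step 1: Sum all values: 70 + 58 + 92 + 16 + 89 + 85 + 5 + 11 + 25 + 37 + 13 + 40 = 541
Step 2: Count the number of values: n = 12
Step 3: Mean = sum / n = 541 / 12 = 45.0833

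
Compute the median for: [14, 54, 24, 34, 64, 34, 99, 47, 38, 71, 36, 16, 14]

36

Step 1: Sort the data in ascending order: [14, 14, 16, 24, 34, 34, 36, 38, 47, 54, 64, 71, 99]
Step 2: The number of values is n = 13.
Step 3: Since n is odd, the median is the middle value at position 7: 36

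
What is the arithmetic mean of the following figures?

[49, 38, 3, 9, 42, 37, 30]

29.7143

Step 1: Sum all values: 49 + 38 + 3 + 9 + 42 + 37 + 30 = 208
Step 2: Count the number of values: n = 7
Step 3: Mean = sum / n = 208 / 7 = 29.7143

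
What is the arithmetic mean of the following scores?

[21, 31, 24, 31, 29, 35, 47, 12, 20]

27.7778

Step 1: Sum all values: 21 + 31 + 24 + 31 + 29 + 35 + 47 + 12 + 20 = 250
Step 2: Count the number of values: n = 9
Step 3: Mean = sum / n = 250 / 9 = 27.7778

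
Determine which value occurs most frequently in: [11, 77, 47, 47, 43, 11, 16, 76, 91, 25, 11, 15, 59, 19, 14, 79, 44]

11

Step 1: Count the frequency of each value:
  11: appears 3 time(s)
  14: appears 1 time(s)
  15: appears 1 time(s)
  16: appears 1 time(s)
  19: appears 1 time(s)
  25: appears 1 time(s)
  43: appears 1 time(s)
  44: appears 1 time(s)
  47: appears 2 time(s)
  59: appears 1 time(s)
  76: appears 1 time(s)
  77: appears 1 time(s)
  79: appears 1 time(s)
  91: appears 1 time(s)
Step 2: The value 11 appears most frequently (3 times).
Step 3: Mode = 11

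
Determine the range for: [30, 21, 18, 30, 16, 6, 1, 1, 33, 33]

32

Step 1: Identify the maximum value: max = 33
Step 2: Identify the minimum value: min = 1
Step 3: Range = max - min = 33 - 1 = 32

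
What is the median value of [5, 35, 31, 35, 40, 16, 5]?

31

Step 1: Sort the data in ascending order: [5, 5, 16, 31, 35, 35, 40]
Step 2: The number of values is n = 7.
Step 3: Since n is odd, the median is the middle value at position 4: 31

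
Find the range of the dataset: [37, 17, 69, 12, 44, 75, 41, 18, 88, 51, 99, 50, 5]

94

Step 1: Identify the maximum value: max = 99
Step 2: Identify the minimum value: min = 5
Step 3: Range = max - min = 99 - 5 = 94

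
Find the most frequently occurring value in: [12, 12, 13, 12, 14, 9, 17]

12

Step 1: Count the frequency of each value:
  9: appears 1 time(s)
  12: appears 3 time(s)
  13: appears 1 time(s)
  14: appears 1 time(s)
  17: appears 1 time(s)
Step 2: The value 12 appears most frequently (3 times).
Step 3: Mode = 12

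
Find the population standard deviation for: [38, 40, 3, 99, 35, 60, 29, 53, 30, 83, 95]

28.798

Step 1: Compute the mean: 51.3636
Step 2: Sum of squared deviations from the mean: 9122.5455
Step 3: Population variance = 9122.5455 / 11 = 829.3223
Step 4: Standard deviation = sqrt(829.3223) = 28.798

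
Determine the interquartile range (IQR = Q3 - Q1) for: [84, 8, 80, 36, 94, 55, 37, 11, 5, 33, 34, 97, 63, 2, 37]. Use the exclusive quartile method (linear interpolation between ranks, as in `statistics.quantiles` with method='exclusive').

69

Step 1: Sort the data: [2, 5, 8, 11, 33, 34, 36, 37, 37, 55, 63, 80, 84, 94, 97]
Step 2: n = 15
Step 3: Using the exclusive quartile method:
  Q1 = 11
  Q2 (median) = 37
  Q3 = 80
  IQR = Q3 - Q1 = 80 - 11 = 69
Step 4: IQR = 69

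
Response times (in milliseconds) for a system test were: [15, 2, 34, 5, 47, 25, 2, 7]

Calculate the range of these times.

45

Step 1: Identify the maximum value: max = 47
Step 2: Identify the minimum value: min = 2
Step 3: Range = max - min = 47 - 2 = 45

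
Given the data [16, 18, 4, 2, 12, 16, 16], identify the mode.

16

Step 1: Count the frequency of each value:
  2: appears 1 time(s)
  4: appears 1 time(s)
  12: appears 1 time(s)
  16: appears 3 time(s)
  18: appears 1 time(s)
Step 2: The value 16 appears most frequently (3 times).
Step 3: Mode = 16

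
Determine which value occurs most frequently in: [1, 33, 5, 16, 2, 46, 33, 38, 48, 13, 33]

33

Step 1: Count the frequency of each value:
  1: appears 1 time(s)
  2: appears 1 time(s)
  5: appears 1 time(s)
  13: appears 1 time(s)
  16: appears 1 time(s)
  33: appears 3 time(s)
  38: appears 1 time(s)
  46: appears 1 time(s)
  48: appears 1 time(s)
Step 2: The value 33 appears most frequently (3 times).
Step 3: Mode = 33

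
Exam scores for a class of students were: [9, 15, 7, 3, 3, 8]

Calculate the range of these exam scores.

12

Step 1: Identify the maximum value: max = 15
Step 2: Identify the minimum value: min = 3
Step 3: Range = max - min = 15 - 3 = 12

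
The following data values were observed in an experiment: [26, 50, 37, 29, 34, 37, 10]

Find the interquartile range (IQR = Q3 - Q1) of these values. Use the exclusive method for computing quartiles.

11

Step 1: Sort the data: [10, 26, 29, 34, 37, 37, 50]
Step 2: n = 7
Step 3: Using the exclusive quartile method:
  Q1 = 26
  Q2 (median) = 34
  Q3 = 37
  IQR = Q3 - Q1 = 37 - 26 = 11
Step 4: IQR = 11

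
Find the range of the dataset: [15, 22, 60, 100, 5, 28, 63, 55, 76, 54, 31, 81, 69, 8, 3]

97

Step 1: Identify the maximum value: max = 100
Step 2: Identify the minimum value: min = 3
Step 3: Range = max - min = 100 - 3 = 97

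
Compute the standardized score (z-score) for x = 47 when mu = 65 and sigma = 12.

-1.5

Step 1: Recall the z-score formula: z = (x - mu) / sigma
Step 2: Substitute values: z = (47 - 65) / 12
Step 3: z = -18 / 12 = -1.5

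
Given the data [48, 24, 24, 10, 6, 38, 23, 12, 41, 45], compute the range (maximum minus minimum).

42

Step 1: Identify the maximum value: max = 48
Step 2: Identify the minimum value: min = 6
Step 3: Range = max - min = 48 - 6 = 42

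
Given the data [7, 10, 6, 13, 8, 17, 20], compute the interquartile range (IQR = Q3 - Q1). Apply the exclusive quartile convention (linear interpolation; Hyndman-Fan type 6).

10

Step 1: Sort the data: [6, 7, 8, 10, 13, 17, 20]
Step 2: n = 7
Step 3: Using the exclusive quartile method:
  Q1 = 7
  Q2 (median) = 10
  Q3 = 17
  IQR = Q3 - Q1 = 17 - 7 = 10
Step 4: IQR = 10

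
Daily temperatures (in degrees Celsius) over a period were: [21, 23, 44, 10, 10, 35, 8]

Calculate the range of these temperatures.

36

Step 1: Identify the maximum value: max = 44
Step 2: Identify the minimum value: min = 8
Step 3: Range = max - min = 44 - 8 = 36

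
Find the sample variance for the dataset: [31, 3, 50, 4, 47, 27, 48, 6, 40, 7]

388.4556

Step 1: Compute the mean: (31 + 3 + 50 + 4 + 47 + 27 + 48 + 6 + 40 + 7) / 10 = 26.3
Step 2: Compute squared deviations from the mean:
  (31 - 26.3)^2 = 22.09
  (3 - 26.3)^2 = 542.89
  (50 - 26.3)^2 = 561.69
  (4 - 26.3)^2 = 497.29
  (47 - 26.3)^2 = 428.49
  (27 - 26.3)^2 = 0.49
  (48 - 26.3)^2 = 470.89
  (6 - 26.3)^2 = 412.09
  (40 - 26.3)^2 = 187.69
  (7 - 26.3)^2 = 372.49
Step 3: Sum of squared deviations = 3496.1
Step 4: Sample variance = 3496.1 / 9 = 388.4556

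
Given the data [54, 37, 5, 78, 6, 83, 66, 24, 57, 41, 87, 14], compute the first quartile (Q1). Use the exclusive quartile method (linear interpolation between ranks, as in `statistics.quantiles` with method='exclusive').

16.5

Step 1: Sort the data: [5, 6, 14, 24, 37, 41, 54, 57, 66, 78, 83, 87]
Step 2: n = 12
Step 3: Using the exclusive quartile method:
  Q1 = 16.5
  Q2 (median) = 47.5
  Q3 = 75
  IQR = Q3 - Q1 = 75 - 16.5 = 58.5
Step 4: Q1 = 16.5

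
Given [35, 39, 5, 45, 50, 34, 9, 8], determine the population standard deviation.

16.8407

Step 1: Compute the mean: 28.125
Step 2: Sum of squared deviations from the mean: 2268.875
Step 3: Population variance = 2268.875 / 8 = 283.6094
Step 4: Standard deviation = sqrt(283.6094) = 16.8407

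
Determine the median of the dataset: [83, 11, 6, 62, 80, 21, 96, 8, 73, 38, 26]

38

Step 1: Sort the data in ascending order: [6, 8, 11, 21, 26, 38, 62, 73, 80, 83, 96]
Step 2: The number of values is n = 11.
Step 3: Since n is odd, the median is the middle value at position 6: 38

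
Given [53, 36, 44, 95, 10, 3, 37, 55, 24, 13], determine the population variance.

662.4

Step 1: Compute the mean: (53 + 36 + 44 + 95 + 10 + 3 + 37 + 55 + 24 + 13) / 10 = 37
Step 2: Compute squared deviations from the mean:
  (53 - 37)^2 = 256
  (36 - 37)^2 = 1
  (44 - 37)^2 = 49
  (95 - 37)^2 = 3364
  (10 - 37)^2 = 729
  (3 - 37)^2 = 1156
  (37 - 37)^2 = 0
  (55 - 37)^2 = 324
  (24 - 37)^2 = 169
  (13 - 37)^2 = 576
Step 3: Sum of squared deviations = 6624
Step 4: Population variance = 6624 / 10 = 662.4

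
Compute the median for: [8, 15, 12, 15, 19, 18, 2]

15

Step 1: Sort the data in ascending order: [2, 8, 12, 15, 15, 18, 19]
Step 2: The number of values is n = 7.
Step 3: Since n is odd, the median is the middle value at position 4: 15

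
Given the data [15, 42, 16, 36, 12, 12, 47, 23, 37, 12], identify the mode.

12

Step 1: Count the frequency of each value:
  12: appears 3 time(s)
  15: appears 1 time(s)
  16: appears 1 time(s)
  23: appears 1 time(s)
  36: appears 1 time(s)
  37: appears 1 time(s)
  42: appears 1 time(s)
  47: appears 1 time(s)
Step 2: The value 12 appears most frequently (3 times).
Step 3: Mode = 12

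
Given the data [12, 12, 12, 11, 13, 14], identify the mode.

12

Step 1: Count the frequency of each value:
  11: appears 1 time(s)
  12: appears 3 time(s)
  13: appears 1 time(s)
  14: appears 1 time(s)
Step 2: The value 12 appears most frequently (3 times).
Step 3: Mode = 12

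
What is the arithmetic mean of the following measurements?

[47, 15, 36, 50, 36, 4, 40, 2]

28.75

Step 1: Sum all values: 47 + 15 + 36 + 50 + 36 + 4 + 40 + 2 = 230
Step 2: Count the number of values: n = 8
Step 3: Mean = sum / n = 230 / 8 = 28.75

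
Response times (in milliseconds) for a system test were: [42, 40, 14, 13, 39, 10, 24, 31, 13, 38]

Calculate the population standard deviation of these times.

12.3709

Step 1: Compute the mean: 26.4
Step 2: Sum of squared deviations from the mean: 1530.4
Step 3: Population variance = 1530.4 / 10 = 153.04
Step 4: Standard deviation = sqrt(153.04) = 12.3709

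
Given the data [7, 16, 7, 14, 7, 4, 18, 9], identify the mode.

7

Step 1: Count the frequency of each value:
  4: appears 1 time(s)
  7: appears 3 time(s)
  9: appears 1 time(s)
  14: appears 1 time(s)
  16: appears 1 time(s)
  18: appears 1 time(s)
Step 2: The value 7 appears most frequently (3 times).
Step 3: Mode = 7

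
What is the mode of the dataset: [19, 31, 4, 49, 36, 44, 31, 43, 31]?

31

Step 1: Count the frequency of each value:
  4: appears 1 time(s)
  19: appears 1 time(s)
  31: appears 3 time(s)
  36: appears 1 time(s)
  43: appears 1 time(s)
  44: appears 1 time(s)
  49: appears 1 time(s)
Step 2: The value 31 appears most frequently (3 times).
Step 3: Mode = 31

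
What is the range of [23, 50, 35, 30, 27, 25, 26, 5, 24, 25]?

45

Step 1: Identify the maximum value: max = 50
Step 2: Identify the minimum value: min = 5
Step 3: Range = max - min = 50 - 5 = 45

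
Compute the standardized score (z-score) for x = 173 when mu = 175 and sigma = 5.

-0.4

Step 1: Recall the z-score formula: z = (x - mu) / sigma
Step 2: Substitute values: z = (173 - 175) / 5
Step 3: z = -2 / 5 = -0.4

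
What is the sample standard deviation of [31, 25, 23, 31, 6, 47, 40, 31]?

12.1743

Step 1: Compute the mean: 29.25
Step 2: Sum of squared deviations from the mean: 1037.5
Step 3: Sample variance = 1037.5 / 7 = 148.2143
Step 4: Standard deviation = sqrt(148.2143) = 12.1743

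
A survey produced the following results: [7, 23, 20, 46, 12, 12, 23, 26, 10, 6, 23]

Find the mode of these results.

23

Step 1: Count the frequency of each value:
  6: appears 1 time(s)
  7: appears 1 time(s)
  10: appears 1 time(s)
  12: appears 2 time(s)
  20: appears 1 time(s)
  23: appears 3 time(s)
  26: appears 1 time(s)
  46: appears 1 time(s)
Step 2: The value 23 appears most frequently (3 times).
Step 3: Mode = 23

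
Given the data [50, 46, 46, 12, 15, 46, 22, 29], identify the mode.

46

Step 1: Count the frequency of each value:
  12: appears 1 time(s)
  15: appears 1 time(s)
  22: appears 1 time(s)
  29: appears 1 time(s)
  46: appears 3 time(s)
  50: appears 1 time(s)
Step 2: The value 46 appears most frequently (3 times).
Step 3: Mode = 46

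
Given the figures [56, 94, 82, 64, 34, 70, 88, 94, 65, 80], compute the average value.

72.7

Step 1: Sum all values: 56 + 94 + 82 + 64 + 34 + 70 + 88 + 94 + 65 + 80 = 727
Step 2: Count the number of values: n = 10
Step 3: Mean = sum / n = 727 / 10 = 72.7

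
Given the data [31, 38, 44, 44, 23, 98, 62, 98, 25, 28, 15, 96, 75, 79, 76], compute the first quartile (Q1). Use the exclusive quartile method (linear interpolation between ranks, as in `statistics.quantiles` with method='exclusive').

28

Step 1: Sort the data: [15, 23, 25, 28, 31, 38, 44, 44, 62, 75, 76, 79, 96, 98, 98]
Step 2: n = 15
Step 3: Using the exclusive quartile method:
  Q1 = 28
  Q2 (median) = 44
  Q3 = 79
  IQR = Q3 - Q1 = 79 - 28 = 51
Step 4: Q1 = 28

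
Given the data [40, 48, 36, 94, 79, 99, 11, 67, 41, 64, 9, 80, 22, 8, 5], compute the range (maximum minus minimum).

94

Step 1: Identify the maximum value: max = 99
Step 2: Identify the minimum value: min = 5
Step 3: Range = max - min = 99 - 5 = 94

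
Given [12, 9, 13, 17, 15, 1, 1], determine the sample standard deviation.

6.4476

Step 1: Compute the mean: 9.7143
Step 2: Sum of squared deviations from the mean: 249.4286
Step 3: Sample variance = 249.4286 / 6 = 41.5714
Step 4: Standard deviation = sqrt(41.5714) = 6.4476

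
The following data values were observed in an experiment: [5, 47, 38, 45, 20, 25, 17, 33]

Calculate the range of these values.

42

Step 1: Identify the maximum value: max = 47
Step 2: Identify the minimum value: min = 5
Step 3: Range = max - min = 47 - 5 = 42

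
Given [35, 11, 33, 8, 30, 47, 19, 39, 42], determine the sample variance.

188.75

Step 1: Compute the mean: (35 + 11 + 33 + 8 + 30 + 47 + 19 + 39 + 42) / 9 = 29.3333
Step 2: Compute squared deviations from the mean:
  (35 - 29.3333)^2 = 32.1111
  (11 - 29.3333)^2 = 336.1111
  (33 - 29.3333)^2 = 13.4444
  (8 - 29.3333)^2 = 455.1111
  (30 - 29.3333)^2 = 0.4444
  (47 - 29.3333)^2 = 312.1111
  (19 - 29.3333)^2 = 106.7778
  (39 - 29.3333)^2 = 93.4444
  (42 - 29.3333)^2 = 160.4444
Step 3: Sum of squared deviations = 1510
Step 4: Sample variance = 1510 / 8 = 188.75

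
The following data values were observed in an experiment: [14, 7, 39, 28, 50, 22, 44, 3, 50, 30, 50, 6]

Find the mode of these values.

50

Step 1: Count the frequency of each value:
  3: appears 1 time(s)
  6: appears 1 time(s)
  7: appears 1 time(s)
  14: appears 1 time(s)
  22: appears 1 time(s)
  28: appears 1 time(s)
  30: appears 1 time(s)
  39: appears 1 time(s)
  44: appears 1 time(s)
  50: appears 3 time(s)
Step 2: The value 50 appears most frequently (3 times).
Step 3: Mode = 50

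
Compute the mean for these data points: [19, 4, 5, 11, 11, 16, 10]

10.8571

Step 1: Sum all values: 19 + 4 + 5 + 11 + 11 + 16 + 10 = 76
Step 2: Count the number of values: n = 7
Step 3: Mean = sum / n = 76 / 7 = 10.8571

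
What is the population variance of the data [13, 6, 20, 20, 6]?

39.2

Step 1: Compute the mean: (13 + 6 + 20 + 20 + 6) / 5 = 13
Step 2: Compute squared deviations from the mean:
  (13 - 13)^2 = 0
  (6 - 13)^2 = 49
  (20 - 13)^2 = 49
  (20 - 13)^2 = 49
  (6 - 13)^2 = 49
Step 3: Sum of squared deviations = 196
Step 4: Population variance = 196 / 5 = 39.2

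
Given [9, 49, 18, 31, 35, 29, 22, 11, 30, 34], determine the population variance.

131.16

Step 1: Compute the mean: (9 + 49 + 18 + 31 + 35 + 29 + 22 + 11 + 30 + 34) / 10 = 26.8
Step 2: Compute squared deviations from the mean:
  (9 - 26.8)^2 = 316.84
  (49 - 26.8)^2 = 492.84
  (18 - 26.8)^2 = 77.44
  (31 - 26.8)^2 = 17.64
  (35 - 26.8)^2 = 67.24
  (29 - 26.8)^2 = 4.84
  (22 - 26.8)^2 = 23.04
  (11 - 26.8)^2 = 249.64
  (30 - 26.8)^2 = 10.24
  (34 - 26.8)^2 = 51.84
Step 3: Sum of squared deviations = 1311.6
Step 4: Population variance = 1311.6 / 10 = 131.16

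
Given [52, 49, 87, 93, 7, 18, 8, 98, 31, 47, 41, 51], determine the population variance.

882.4167

Step 1: Compute the mean: (52 + 49 + 87 + 93 + 7 + 18 + 8 + 98 + 31 + 47 + 41 + 51) / 12 = 48.5
Step 2: Compute squared deviations from the mean:
  (52 - 48.5)^2 = 12.25
  (49 - 48.5)^2 = 0.25
  (87 - 48.5)^2 = 1482.25
  (93 - 48.5)^2 = 1980.25
  (7 - 48.5)^2 = 1722.25
  (18 - 48.5)^2 = 930.25
  (8 - 48.5)^2 = 1640.25
  (98 - 48.5)^2 = 2450.25
  (31 - 48.5)^2 = 306.25
  (47 - 48.5)^2 = 2.25
  (41 - 48.5)^2 = 56.25
  (51 - 48.5)^2 = 6.25
Step 3: Sum of squared deviations = 10589
Step 4: Population variance = 10589 / 12 = 882.4167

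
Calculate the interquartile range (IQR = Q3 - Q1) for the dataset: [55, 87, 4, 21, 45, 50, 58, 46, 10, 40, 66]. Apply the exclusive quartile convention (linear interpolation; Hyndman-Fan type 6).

37

Step 1: Sort the data: [4, 10, 21, 40, 45, 46, 50, 55, 58, 66, 87]
Step 2: n = 11
Step 3: Using the exclusive quartile method:
  Q1 = 21
  Q2 (median) = 46
  Q3 = 58
  IQR = Q3 - Q1 = 58 - 21 = 37
Step 4: IQR = 37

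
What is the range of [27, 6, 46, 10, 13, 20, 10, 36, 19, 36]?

40

Step 1: Identify the maximum value: max = 46
Step 2: Identify the minimum value: min = 6
Step 3: Range = max - min = 46 - 6 = 40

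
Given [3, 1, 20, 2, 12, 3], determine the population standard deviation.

6.9142

Step 1: Compute the mean: 6.8333
Step 2: Sum of squared deviations from the mean: 286.8333
Step 3: Population variance = 286.8333 / 6 = 47.8056
Step 4: Standard deviation = sqrt(47.8056) = 6.9142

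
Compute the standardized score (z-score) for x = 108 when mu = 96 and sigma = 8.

1.5

Step 1: Recall the z-score formula: z = (x - mu) / sigma
Step 2: Substitute values: z = (108 - 96) / 8
Step 3: z = 12 / 8 = 1.5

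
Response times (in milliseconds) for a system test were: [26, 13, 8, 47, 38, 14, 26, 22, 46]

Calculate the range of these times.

39

Step 1: Identify the maximum value: max = 47
Step 2: Identify the minimum value: min = 8
Step 3: Range = max - min = 47 - 8 = 39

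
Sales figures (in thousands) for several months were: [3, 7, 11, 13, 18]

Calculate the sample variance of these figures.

32.8

Step 1: Compute the mean: (3 + 7 + 11 + 13 + 18) / 5 = 10.4
Step 2: Compute squared deviations from the mean:
  (3 - 10.4)^2 = 54.76
  (7 - 10.4)^2 = 11.56
  (11 - 10.4)^2 = 0.36
  (13 - 10.4)^2 = 6.76
  (18 - 10.4)^2 = 57.76
Step 3: Sum of squared deviations = 131.2
Step 4: Sample variance = 131.2 / 4 = 32.8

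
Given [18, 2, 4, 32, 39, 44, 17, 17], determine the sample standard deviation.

15.4081

Step 1: Compute the mean: 21.625
Step 2: Sum of squared deviations from the mean: 1661.875
Step 3: Sample variance = 1661.875 / 7 = 237.4107
Step 4: Standard deviation = sqrt(237.4107) = 15.4081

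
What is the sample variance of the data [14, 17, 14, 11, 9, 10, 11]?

7.9048

Step 1: Compute the mean: (14 + 17 + 14 + 11 + 9 + 10 + 11) / 7 = 12.2857
Step 2: Compute squared deviations from the mean:
  (14 - 12.2857)^2 = 2.9388
  (17 - 12.2857)^2 = 22.2245
  (14 - 12.2857)^2 = 2.9388
  (11 - 12.2857)^2 = 1.6531
  (9 - 12.2857)^2 = 10.7959
  (10 - 12.2857)^2 = 5.2245
  (11 - 12.2857)^2 = 1.6531
Step 3: Sum of squared deviations = 47.4286
Step 4: Sample variance = 47.4286 / 6 = 7.9048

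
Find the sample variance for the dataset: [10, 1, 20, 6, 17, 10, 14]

42.1429

Step 1: Compute the mean: (10 + 1 + 20 + 6 + 17 + 10 + 14) / 7 = 11.1429
Step 2: Compute squared deviations from the mean:
  (10 - 11.1429)^2 = 1.3061
  (1 - 11.1429)^2 = 102.8776
  (20 - 11.1429)^2 = 78.449
  (6 - 11.1429)^2 = 26.449
  (17 - 11.1429)^2 = 34.3061
  (10 - 11.1429)^2 = 1.3061
  (14 - 11.1429)^2 = 8.1633
Step 3: Sum of squared deviations = 252.8571
Step 4: Sample variance = 252.8571 / 6 = 42.1429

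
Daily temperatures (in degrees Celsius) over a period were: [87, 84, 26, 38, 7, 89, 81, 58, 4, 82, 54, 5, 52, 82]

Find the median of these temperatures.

56

Step 1: Sort the data in ascending order: [4, 5, 7, 26, 38, 52, 54, 58, 81, 82, 82, 84, 87, 89]
Step 2: The number of values is n = 14.
Step 3: Since n is even, the median is the average of positions 7 and 8:
  Median = (54 + 58) / 2 = 56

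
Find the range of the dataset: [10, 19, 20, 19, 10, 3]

17

Step 1: Identify the maximum value: max = 20
Step 2: Identify the minimum value: min = 3
Step 3: Range = max - min = 20 - 3 = 17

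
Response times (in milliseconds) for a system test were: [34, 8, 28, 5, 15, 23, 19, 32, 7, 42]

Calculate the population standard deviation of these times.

12.0171

Step 1: Compute the mean: 21.3
Step 2: Sum of squared deviations from the mean: 1444.1
Step 3: Population variance = 1444.1 / 10 = 144.41
Step 4: Standard deviation = sqrt(144.41) = 12.0171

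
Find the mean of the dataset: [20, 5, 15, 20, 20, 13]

15.5

Step 1: Sum all values: 20 + 5 + 15 + 20 + 20 + 13 = 93
Step 2: Count the number of values: n = 6
Step 3: Mean = sum / n = 93 / 6 = 15.5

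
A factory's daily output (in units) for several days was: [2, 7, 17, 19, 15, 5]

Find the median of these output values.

11

Step 1: Sort the data in ascending order: [2, 5, 7, 15, 17, 19]
Step 2: The number of values is n = 6.
Step 3: Since n is even, the median is the average of positions 3 and 4:
  Median = (7 + 15) / 2 = 11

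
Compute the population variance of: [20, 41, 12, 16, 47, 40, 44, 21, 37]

160.9877

Step 1: Compute the mean: (20 + 41 + 12 + 16 + 47 + 40 + 44 + 21 + 37) / 9 = 30.8889
Step 2: Compute squared deviations from the mean:
  (20 - 30.8889)^2 = 118.5679
  (41 - 30.8889)^2 = 102.2346
  (12 - 30.8889)^2 = 356.7901
  (16 - 30.8889)^2 = 221.679
  (47 - 30.8889)^2 = 259.5679
  (40 - 30.8889)^2 = 83.0123
  (44 - 30.8889)^2 = 171.9012
  (21 - 30.8889)^2 = 97.7901
  (37 - 30.8889)^2 = 37.3457
Step 3: Sum of squared deviations = 1448.8889
Step 4: Population variance = 1448.8889 / 9 = 160.9877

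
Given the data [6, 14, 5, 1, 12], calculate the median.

6

Step 1: Sort the data in ascending order: [1, 5, 6, 12, 14]
Step 2: The number of values is n = 5.
Step 3: Since n is odd, the median is the middle value at position 3: 6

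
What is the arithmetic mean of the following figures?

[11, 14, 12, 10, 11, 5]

10.5

Step 1: Sum all values: 11 + 14 + 12 + 10 + 11 + 5 = 63
Step 2: Count the number of values: n = 6
Step 3: Mean = sum / n = 63 / 6 = 10.5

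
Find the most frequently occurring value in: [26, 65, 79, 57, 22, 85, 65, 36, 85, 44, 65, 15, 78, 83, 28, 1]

65

Step 1: Count the frequency of each value:
  1: appears 1 time(s)
  15: appears 1 time(s)
  22: appears 1 time(s)
  26: appears 1 time(s)
  28: appears 1 time(s)
  36: appears 1 time(s)
  44: appears 1 time(s)
  57: appears 1 time(s)
  65: appears 3 time(s)
  78: appears 1 time(s)
  79: appears 1 time(s)
  83: appears 1 time(s)
  85: appears 2 time(s)
Step 2: The value 65 appears most frequently (3 times).
Step 3: Mode = 65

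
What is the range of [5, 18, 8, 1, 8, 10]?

17

Step 1: Identify the maximum value: max = 18
Step 2: Identify the minimum value: min = 1
Step 3: Range = max - min = 18 - 1 = 17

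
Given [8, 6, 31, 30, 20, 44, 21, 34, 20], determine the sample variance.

150.6944

Step 1: Compute the mean: (8 + 6 + 31 + 30 + 20 + 44 + 21 + 34 + 20) / 9 = 23.7778
Step 2: Compute squared deviations from the mean:
  (8 - 23.7778)^2 = 248.9383
  (6 - 23.7778)^2 = 316.0494
  (31 - 23.7778)^2 = 52.1605
  (30 - 23.7778)^2 = 38.716
  (20 - 23.7778)^2 = 14.2716
  (44 - 23.7778)^2 = 408.9383
  (21 - 23.7778)^2 = 7.716
  (34 - 23.7778)^2 = 104.4938
  (20 - 23.7778)^2 = 14.2716
Step 3: Sum of squared deviations = 1205.5556
Step 4: Sample variance = 1205.5556 / 8 = 150.6944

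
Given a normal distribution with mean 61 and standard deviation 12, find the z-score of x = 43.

-1.5

Step 1: Recall the z-score formula: z = (x - mu) / sigma
Step 2: Substitute values: z = (43 - 61) / 12
Step 3: z = -18 / 12 = -1.5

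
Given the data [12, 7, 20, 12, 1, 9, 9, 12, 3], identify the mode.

12

Step 1: Count the frequency of each value:
  1: appears 1 time(s)
  3: appears 1 time(s)
  7: appears 1 time(s)
  9: appears 2 time(s)
  12: appears 3 time(s)
  20: appears 1 time(s)
Step 2: The value 12 appears most frequently (3 times).
Step 3: Mode = 12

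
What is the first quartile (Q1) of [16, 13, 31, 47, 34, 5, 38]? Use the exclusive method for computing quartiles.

13

Step 1: Sort the data: [5, 13, 16, 31, 34, 38, 47]
Step 2: n = 7
Step 3: Using the exclusive quartile method:
  Q1 = 13
  Q2 (median) = 31
  Q3 = 38
  IQR = Q3 - Q1 = 38 - 13 = 25
Step 4: Q1 = 13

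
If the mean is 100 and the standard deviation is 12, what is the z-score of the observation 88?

-1

Step 1: Recall the z-score formula: z = (x - mu) / sigma
Step 2: Substitute values: z = (88 - 100) / 12
Step 3: z = -12 / 12 = -1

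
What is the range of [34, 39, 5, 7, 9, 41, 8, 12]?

36

Step 1: Identify the maximum value: max = 41
Step 2: Identify the minimum value: min = 5
Step 3: Range = max - min = 41 - 5 = 36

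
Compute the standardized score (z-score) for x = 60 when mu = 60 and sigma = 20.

0

Step 1: Recall the z-score formula: z = (x - mu) / sigma
Step 2: Substitute values: z = (60 - 60) / 20
Step 3: z = 0 / 20 = 0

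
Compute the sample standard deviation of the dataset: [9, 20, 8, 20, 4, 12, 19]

6.5429

Step 1: Compute the mean: 13.1429
Step 2: Sum of squared deviations from the mean: 256.8571
Step 3: Sample variance = 256.8571 / 6 = 42.8095
Step 4: Standard deviation = sqrt(42.8095) = 6.5429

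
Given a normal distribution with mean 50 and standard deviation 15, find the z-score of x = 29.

-1.4

Step 1: Recall the z-score formula: z = (x - mu) / sigma
Step 2: Substitute values: z = (29 - 50) / 15
Step 3: z = -21 / 15 = -1.4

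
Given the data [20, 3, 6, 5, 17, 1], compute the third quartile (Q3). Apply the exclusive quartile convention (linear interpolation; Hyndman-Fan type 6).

17.75

Step 1: Sort the data: [1, 3, 5, 6, 17, 20]
Step 2: n = 6
Step 3: Using the exclusive quartile method:
  Q1 = 2.5
  Q2 (median) = 5.5
  Q3 = 17.75
  IQR = Q3 - Q1 = 17.75 - 2.5 = 15.25
Step 4: Q3 = 17.75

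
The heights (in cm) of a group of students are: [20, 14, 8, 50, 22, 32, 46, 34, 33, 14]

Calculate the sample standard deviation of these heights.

14.0321

Step 1: Compute the mean: 27.3
Step 2: Sum of squared deviations from the mean: 1772.1
Step 3: Sample variance = 1772.1 / 9 = 196.9
Step 4: Standard deviation = sqrt(196.9) = 14.0321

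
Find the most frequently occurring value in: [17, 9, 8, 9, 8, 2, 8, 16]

8

Step 1: Count the frequency of each value:
  2: appears 1 time(s)
  8: appears 3 time(s)
  9: appears 2 time(s)
  16: appears 1 time(s)
  17: appears 1 time(s)
Step 2: The value 8 appears most frequently (3 times).
Step 3: Mode = 8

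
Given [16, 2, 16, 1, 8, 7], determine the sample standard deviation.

6.532

Step 1: Compute the mean: 8.3333
Step 2: Sum of squared deviations from the mean: 213.3333
Step 3: Sample variance = 213.3333 / 5 = 42.6667
Step 4: Standard deviation = sqrt(42.6667) = 6.532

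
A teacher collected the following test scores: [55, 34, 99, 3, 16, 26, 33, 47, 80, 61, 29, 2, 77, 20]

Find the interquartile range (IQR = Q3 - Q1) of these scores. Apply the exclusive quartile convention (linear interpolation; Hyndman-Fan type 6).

46

Step 1: Sort the data: [2, 3, 16, 20, 26, 29, 33, 34, 47, 55, 61, 77, 80, 99]
Step 2: n = 14
Step 3: Using the exclusive quartile method:
  Q1 = 19
  Q2 (median) = 33.5
  Q3 = 65
  IQR = Q3 - Q1 = 65 - 19 = 46
Step 4: IQR = 46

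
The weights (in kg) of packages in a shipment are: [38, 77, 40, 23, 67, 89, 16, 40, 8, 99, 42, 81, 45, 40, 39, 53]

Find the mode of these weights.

40

Step 1: Count the frequency of each value:
  8: appears 1 time(s)
  16: appears 1 time(s)
  23: appears 1 time(s)
  38: appears 1 time(s)
  39: appears 1 time(s)
  40: appears 3 time(s)
  42: appears 1 time(s)
  45: appears 1 time(s)
  53: appears 1 time(s)
  67: appears 1 time(s)
  77: appears 1 time(s)
  81: appears 1 time(s)
  89: appears 1 time(s)
  99: appears 1 time(s)
Step 2: The value 40 appears most frequently (3 times).
Step 3: Mode = 40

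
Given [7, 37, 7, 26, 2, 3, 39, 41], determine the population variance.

259.6875

Step 1: Compute the mean: (7 + 37 + 7 + 26 + 2 + 3 + 39 + 41) / 8 = 20.25
Step 2: Compute squared deviations from the mean:
  (7 - 20.25)^2 = 175.5625
  (37 - 20.25)^2 = 280.5625
  (7 - 20.25)^2 = 175.5625
  (26 - 20.25)^2 = 33.0625
  (2 - 20.25)^2 = 333.0625
  (3 - 20.25)^2 = 297.5625
  (39 - 20.25)^2 = 351.5625
  (41 - 20.25)^2 = 430.5625
Step 3: Sum of squared deviations = 2077.5
Step 4: Population variance = 2077.5 / 8 = 259.6875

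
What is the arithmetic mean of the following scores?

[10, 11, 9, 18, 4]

10.4

Step 1: Sum all values: 10 + 11 + 9 + 18 + 4 = 52
Step 2: Count the number of values: n = 5
Step 3: Mean = sum / n = 52 / 5 = 10.4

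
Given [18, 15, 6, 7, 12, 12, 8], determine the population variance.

16.6939

Step 1: Compute the mean: (18 + 15 + 6 + 7 + 12 + 12 + 8) / 7 = 11.1429
Step 2: Compute squared deviations from the mean:
  (18 - 11.1429)^2 = 47.0204
  (15 - 11.1429)^2 = 14.8776
  (6 - 11.1429)^2 = 26.449
  (7 - 11.1429)^2 = 17.1633
  (12 - 11.1429)^2 = 0.7347
  (12 - 11.1429)^2 = 0.7347
  (8 - 11.1429)^2 = 9.8776
Step 3: Sum of squared deviations = 116.8571
Step 4: Population variance = 116.8571 / 7 = 16.6939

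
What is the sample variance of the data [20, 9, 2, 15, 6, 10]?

41.0667

Step 1: Compute the mean: (20 + 9 + 2 + 15 + 6 + 10) / 6 = 10.3333
Step 2: Compute squared deviations from the mean:
  (20 - 10.3333)^2 = 93.4444
  (9 - 10.3333)^2 = 1.7778
  (2 - 10.3333)^2 = 69.4444
  (15 - 10.3333)^2 = 21.7778
  (6 - 10.3333)^2 = 18.7778
  (10 - 10.3333)^2 = 0.1111
Step 3: Sum of squared deviations = 205.3333
Step 4: Sample variance = 205.3333 / 5 = 41.0667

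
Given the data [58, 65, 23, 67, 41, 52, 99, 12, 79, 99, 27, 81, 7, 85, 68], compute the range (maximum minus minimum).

92

Step 1: Identify the maximum value: max = 99
Step 2: Identify the minimum value: min = 7
Step 3: Range = max - min = 99 - 7 = 92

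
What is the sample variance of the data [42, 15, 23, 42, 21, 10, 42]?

192.4762

Step 1: Compute the mean: (42 + 15 + 23 + 42 + 21 + 10 + 42) / 7 = 27.8571
Step 2: Compute squared deviations from the mean:
  (42 - 27.8571)^2 = 200.0204
  (15 - 27.8571)^2 = 165.3061
  (23 - 27.8571)^2 = 23.5918
  (42 - 27.8571)^2 = 200.0204
  (21 - 27.8571)^2 = 47.0204
  (10 - 27.8571)^2 = 318.8776
  (42 - 27.8571)^2 = 200.0204
Step 3: Sum of squared deviations = 1154.8571
Step 4: Sample variance = 1154.8571 / 6 = 192.4762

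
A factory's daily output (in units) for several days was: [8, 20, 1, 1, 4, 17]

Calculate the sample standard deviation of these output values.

8.2158

Step 1: Compute the mean: 8.5
Step 2: Sum of squared deviations from the mean: 337.5
Step 3: Sample variance = 337.5 / 5 = 67.5
Step 4: Standard deviation = sqrt(67.5) = 8.2158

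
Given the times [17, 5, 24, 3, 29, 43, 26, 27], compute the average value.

21.75

Step 1: Sum all values: 17 + 5 + 24 + 3 + 29 + 43 + 26 + 27 = 174
Step 2: Count the number of values: n = 8
Step 3: Mean = sum / n = 174 / 8 = 21.75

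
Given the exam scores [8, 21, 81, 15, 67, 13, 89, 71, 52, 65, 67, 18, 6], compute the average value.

44.0769

Step 1: Sum all values: 8 + 21 + 81 + 15 + 67 + 13 + 89 + 71 + 52 + 65 + 67 + 18 + 6 = 573
Step 2: Count the number of values: n = 13
Step 3: Mean = sum / n = 573 / 13 = 44.0769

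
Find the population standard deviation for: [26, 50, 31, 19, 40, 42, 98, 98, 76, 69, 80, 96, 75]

27.199

Step 1: Compute the mean: 61.5385
Step 2: Sum of squared deviations from the mean: 9617.2308
Step 3: Population variance = 9617.2308 / 13 = 739.787
Step 4: Standard deviation = sqrt(739.787) = 27.199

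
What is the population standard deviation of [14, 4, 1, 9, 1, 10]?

4.8563

Step 1: Compute the mean: 6.5
Step 2: Sum of squared deviations from the mean: 141.5
Step 3: Population variance = 141.5 / 6 = 23.5833
Step 4: Standard deviation = sqrt(23.5833) = 4.8563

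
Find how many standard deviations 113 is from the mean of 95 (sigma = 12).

1.5

Step 1: Recall the z-score formula: z = (x - mu) / sigma
Step 2: Substitute values: z = (113 - 95) / 12
Step 3: z = 18 / 12 = 1.5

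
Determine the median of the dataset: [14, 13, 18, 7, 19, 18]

16

Step 1: Sort the data in ascending order: [7, 13, 14, 18, 18, 19]
Step 2: The number of values is n = 6.
Step 3: Since n is even, the median is the average of positions 3 and 4:
  Median = (14 + 18) / 2 = 16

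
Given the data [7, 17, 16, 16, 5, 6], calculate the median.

11.5

Step 1: Sort the data in ascending order: [5, 6, 7, 16, 16, 17]
Step 2: The number of values is n = 6.
Step 3: Since n is even, the median is the average of positions 3 and 4:
  Median = (7 + 16) / 2 = 11.5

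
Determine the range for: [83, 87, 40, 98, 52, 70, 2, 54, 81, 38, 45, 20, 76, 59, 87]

96

Step 1: Identify the maximum value: max = 98
Step 2: Identify the minimum value: min = 2
Step 3: Range = max - min = 98 - 2 = 96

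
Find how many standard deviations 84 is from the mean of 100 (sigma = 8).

-2

Step 1: Recall the z-score formula: z = (x - mu) / sigma
Step 2: Substitute values: z = (84 - 100) / 8
Step 3: z = -16 / 8 = -2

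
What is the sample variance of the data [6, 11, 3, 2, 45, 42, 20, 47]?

385.1429

Step 1: Compute the mean: (6 + 11 + 3 + 2 + 45 + 42 + 20 + 47) / 8 = 22
Step 2: Compute squared deviations from the mean:
  (6 - 22)^2 = 256
  (11 - 22)^2 = 121
  (3 - 22)^2 = 361
  (2 - 22)^2 = 400
  (45 - 22)^2 = 529
  (42 - 22)^2 = 400
  (20 - 22)^2 = 4
  (47 - 22)^2 = 625
Step 3: Sum of squared deviations = 2696
Step 4: Sample variance = 2696 / 7 = 385.1429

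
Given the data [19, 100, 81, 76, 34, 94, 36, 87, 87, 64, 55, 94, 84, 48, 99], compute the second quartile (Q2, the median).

81

Step 1: Sort the data: [19, 34, 36, 48, 55, 64, 76, 81, 84, 87, 87, 94, 94, 99, 100]
Step 2: n = 15
Step 3: Q2 is the median. Since n is odd, it is the middle value at position 8: 81
Step 4: Q2 = 81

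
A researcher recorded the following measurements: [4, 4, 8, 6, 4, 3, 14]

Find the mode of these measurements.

4

Step 1: Count the frequency of each value:
  3: appears 1 time(s)
  4: appears 3 time(s)
  6: appears 1 time(s)
  8: appears 1 time(s)
  14: appears 1 time(s)
Step 2: The value 4 appears most frequently (3 times).
Step 3: Mode = 4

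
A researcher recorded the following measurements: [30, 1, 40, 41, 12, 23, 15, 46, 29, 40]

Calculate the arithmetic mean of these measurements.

27.7

Step 1: Sum all values: 30 + 1 + 40 + 41 + 12 + 23 + 15 + 46 + 29 + 40 = 277
Step 2: Count the number of values: n = 10
Step 3: Mean = sum / n = 277 / 10 = 27.7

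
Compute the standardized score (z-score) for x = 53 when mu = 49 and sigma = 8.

0.5

Step 1: Recall the z-score formula: z = (x - mu) / sigma
Step 2: Substitute values: z = (53 - 49) / 8
Step 3: z = 4 / 8 = 0.5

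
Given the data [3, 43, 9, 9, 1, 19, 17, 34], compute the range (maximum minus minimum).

42

Step 1: Identify the maximum value: max = 43
Step 2: Identify the minimum value: min = 1
Step 3: Range = max - min = 43 - 1 = 42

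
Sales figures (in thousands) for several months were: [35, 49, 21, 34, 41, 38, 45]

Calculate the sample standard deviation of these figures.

9.0528

Step 1: Compute the mean: 37.5714
Step 2: Sum of squared deviations from the mean: 491.7143
Step 3: Sample variance = 491.7143 / 6 = 81.9524
Step 4: Standard deviation = sqrt(81.9524) = 9.0528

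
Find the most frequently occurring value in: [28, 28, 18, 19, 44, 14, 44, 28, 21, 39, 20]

28

Step 1: Count the frequency of each value:
  14: appears 1 time(s)
  18: appears 1 time(s)
  19: appears 1 time(s)
  20: appears 1 time(s)
  21: appears 1 time(s)
  28: appears 3 time(s)
  39: appears 1 time(s)
  44: appears 2 time(s)
Step 2: The value 28 appears most frequently (3 times).
Step 3: Mode = 28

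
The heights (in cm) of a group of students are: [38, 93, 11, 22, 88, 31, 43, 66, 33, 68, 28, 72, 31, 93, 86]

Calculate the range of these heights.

82

Step 1: Identify the maximum value: max = 93
Step 2: Identify the minimum value: min = 11
Step 3: Range = max - min = 93 - 11 = 82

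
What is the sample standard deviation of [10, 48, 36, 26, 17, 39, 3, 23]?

15.2292

Step 1: Compute the mean: 25.25
Step 2: Sum of squared deviations from the mean: 1623.5
Step 3: Sample variance = 1623.5 / 7 = 231.9286
Step 4: Standard deviation = sqrt(231.9286) = 15.2292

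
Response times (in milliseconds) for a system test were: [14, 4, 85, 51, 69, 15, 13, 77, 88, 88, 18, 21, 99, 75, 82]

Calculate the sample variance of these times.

1211.781

Step 1: Compute the mean: (14 + 4 + 85 + 51 + 69 + 15 + 13 + 77 + 88 + 88 + 18 + 21 + 99 + 75 + 82) / 15 = 53.2667
Step 2: Compute squared deviations from the mean:
  (14 - 53.2667)^2 = 1541.8711
  (4 - 53.2667)^2 = 2427.2044
  (85 - 53.2667)^2 = 1007.0044
  (51 - 53.2667)^2 = 5.1378
  (69 - 53.2667)^2 = 247.5378
  (15 - 53.2667)^2 = 1464.3378
  (13 - 53.2667)^2 = 1621.4044
  (77 - 53.2667)^2 = 563.2711
  (88 - 53.2667)^2 = 1206.4044
  (88 - 53.2667)^2 = 1206.4044
  (18 - 53.2667)^2 = 1243.7378
  (21 - 53.2667)^2 = 1041.1378
  (99 - 53.2667)^2 = 2091.5378
  (75 - 53.2667)^2 = 472.3378
  (82 - 53.2667)^2 = 825.6044
Step 3: Sum of squared deviations = 16964.9333
Step 4: Sample variance = 16964.9333 / 14 = 1211.781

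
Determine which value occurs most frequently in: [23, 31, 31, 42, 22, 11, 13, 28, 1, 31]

31

Step 1: Count the frequency of each value:
  1: appears 1 time(s)
  11: appears 1 time(s)
  13: appears 1 time(s)
  22: appears 1 time(s)
  23: appears 1 time(s)
  28: appears 1 time(s)
  31: appears 3 time(s)
  42: appears 1 time(s)
Step 2: The value 31 appears most frequently (3 times).
Step 3: Mode = 31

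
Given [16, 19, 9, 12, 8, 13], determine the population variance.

14.4722

Step 1: Compute the mean: (16 + 19 + 9 + 12 + 8 + 13) / 6 = 12.8333
Step 2: Compute squared deviations from the mean:
  (16 - 12.8333)^2 = 10.0278
  (19 - 12.8333)^2 = 38.0278
  (9 - 12.8333)^2 = 14.6944
  (12 - 12.8333)^2 = 0.6944
  (8 - 12.8333)^2 = 23.3611
  (13 - 12.8333)^2 = 0.0278
Step 3: Sum of squared deviations = 86.8333
Step 4: Population variance = 86.8333 / 6 = 14.4722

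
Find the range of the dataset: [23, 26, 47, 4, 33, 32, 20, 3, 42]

44

Step 1: Identify the maximum value: max = 47
Step 2: Identify the minimum value: min = 3
Step 3: Range = max - min = 47 - 3 = 44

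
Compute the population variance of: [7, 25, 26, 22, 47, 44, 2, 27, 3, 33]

224.04

Step 1: Compute the mean: (7 + 25 + 26 + 22 + 47 + 44 + 2 + 27 + 3 + 33) / 10 = 23.6
Step 2: Compute squared deviations from the mean:
  (7 - 23.6)^2 = 275.56
  (25 - 23.6)^2 = 1.96
  (26 - 23.6)^2 = 5.76
  (22 - 23.6)^2 = 2.56
  (47 - 23.6)^2 = 547.56
  (44 - 23.6)^2 = 416.16
  (2 - 23.6)^2 = 466.56
  (27 - 23.6)^2 = 11.56
  (3 - 23.6)^2 = 424.36
  (33 - 23.6)^2 = 88.36
Step 3: Sum of squared deviations = 2240.4
Step 4: Population variance = 2240.4 / 10 = 224.04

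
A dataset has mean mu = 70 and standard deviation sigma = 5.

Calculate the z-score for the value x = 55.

-3

Step 1: Recall the z-score formula: z = (x - mu) / sigma
Step 2: Substitute values: z = (55 - 70) / 5
Step 3: z = -15 / 5 = -3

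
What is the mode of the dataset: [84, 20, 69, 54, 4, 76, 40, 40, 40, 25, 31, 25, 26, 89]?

40

Step 1: Count the frequency of each value:
  4: appears 1 time(s)
  20: appears 1 time(s)
  25: appears 2 time(s)
  26: appears 1 time(s)
  31: appears 1 time(s)
  40: appears 3 time(s)
  54: appears 1 time(s)
  69: appears 1 time(s)
  76: appears 1 time(s)
  84: appears 1 time(s)
  89: appears 1 time(s)
Step 2: The value 40 appears most frequently (3 times).
Step 3: Mode = 40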